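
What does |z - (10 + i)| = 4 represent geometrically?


|z - z0| = r is a circle with center z0 and radius r.
Center = (10, 1), radius = 4

Circle with center (10, 1) and radius 4


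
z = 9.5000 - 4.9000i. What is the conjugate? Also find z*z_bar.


z_bar = 9.5000 + 4.9000i
z*z_bar = 9.5^2 + (-4.9)^2 = 90.25 + 24.01 = 114.26

z_bar = 9.5000 + 4.9000i, z*z_bar = 114.26


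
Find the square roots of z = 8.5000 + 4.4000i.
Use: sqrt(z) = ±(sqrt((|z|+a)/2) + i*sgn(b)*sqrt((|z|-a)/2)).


|z| = sqrt(72.25+19.36) = 9.5713
sqrt((|z|+a)/2) = sqrt((9.5713+8.5)/2) = sqrt(9.0357) = 3.0059
sqrt((|z|-a)/2) = sqrt((9.5713-8.5)/2) = sqrt(0.5357) = 0.7319

±(3.0059 + 0.7319i) i.e. 3.0059 + 0.7319i and -3.0059 - 0.7319i


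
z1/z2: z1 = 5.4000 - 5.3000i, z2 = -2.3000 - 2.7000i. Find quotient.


Conjugate of z2 = -2.3000 + 2.7000i
Numerator: (5.4000 - 5.3000i)(-2.3000 + 2.7000i) = 1.8900 + 26.7700i
Denominator: (-2.3)^2 + (-2.7)^2 = 12.58
Result = (1.8900 + 26.7700i)/12.58

0.1502 + 2.1280i


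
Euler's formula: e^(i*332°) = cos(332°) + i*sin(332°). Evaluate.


cos(332°) = 0.8829
sin(332°) = -0.4695

e^(i*332°) = 0.8829 - 0.4695i


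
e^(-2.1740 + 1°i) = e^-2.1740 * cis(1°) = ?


e^-2.1740 = 0.1137
cos(1°) = 0.9998
sin(1°) = 0.0175
Real = 0.1137*0.9998 = 0.1137
Imag = 0.1137*0.0175 = 0.0020

0.1137 + 0.0020i


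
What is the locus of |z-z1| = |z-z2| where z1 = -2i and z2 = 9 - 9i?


Equal distances means the locus is the perpendicular bisector of z1 and z2.
Midpoint = ((0+9)/2, (-2+(-9))/2) = (4.5000, -5.5000)

Perpendicular bisector through (4.5000, -5.5000)


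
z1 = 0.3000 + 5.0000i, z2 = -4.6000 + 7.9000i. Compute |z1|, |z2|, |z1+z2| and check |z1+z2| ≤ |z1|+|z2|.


|z1| = sqrt(0.3^2 + 5^2) = sqrt(25.09) = 5.0090
|z2| = sqrt((-4.6)^2 + 7.9^2) = sqrt(83.57) = 9.1417
z1+z2 = -4.3000 + 12.9000i
|z1+z2| = sqrt(184.9) = 13.5978
|z1|+|z2| = 5.0090 + 9.1417 = 14.1507

|z1+z2| = 13.5978 ≤ |z1|+|z2| = 14.1507 (verified)


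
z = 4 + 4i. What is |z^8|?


|z| = sqrt(16+16) = sqrt(32) = 5.6569
|z^8| = |z|^8 = (sqrt(32))^8 = 32^4 = 1048576

|z^8| = 1048576


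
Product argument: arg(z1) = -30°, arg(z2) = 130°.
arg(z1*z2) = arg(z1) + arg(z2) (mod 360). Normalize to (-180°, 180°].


arg(z1*z2) = -30° + 130° = 100°
Normalized to (-180°, 180°]: 100°

100°


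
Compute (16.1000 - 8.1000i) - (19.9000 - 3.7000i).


Real: 16.1 - 19.9 = -3.8
Imag: -8.1 + 3.7 = -4.4

-3.8000 - 4.4000i


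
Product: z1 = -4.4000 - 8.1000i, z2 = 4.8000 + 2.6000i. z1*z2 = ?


Real = -4.4*4.8 - (-8.1)*2.6 = -21.12 - (-21.06) = -0.06
Imag = -4.4*2.6 + 4.8*(-8.1) = -11.44 - (38.88) = -50.32

-0.0600 - 50.3200i


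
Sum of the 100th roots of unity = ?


The sum of all 100th roots of unity is 0.
Geometric series: (1 - w^100)/(1 - w) = (1-1)/(1-w) = 0 since w^100 = 1, w ≠ 1.
Alternatively: coefficient of z^99 in z^100 - 1 is 0.

0


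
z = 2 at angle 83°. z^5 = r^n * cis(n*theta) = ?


r^5 = 2^5 = 32
n*theta = 5*83° = 415° = 55° (mod 360)
a = 32*cos(55°) = 18.3544
b = 32*sin(55°) = 26.2129

32 cis(55°) = 18.3544 + 26.2129i


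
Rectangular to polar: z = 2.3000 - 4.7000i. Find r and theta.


r = sqrt(5.29+22.09) = sqrt(27.38) = 5.2326
theta = atan2(-4.7, 2.3) = -63.9246 degrees

r = 5.2326, theta = -63.9246 degrees


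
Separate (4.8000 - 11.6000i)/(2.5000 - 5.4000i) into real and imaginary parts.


Multiply by conjugate: (4.8000 - 11.6000i)(2.5000 + 5.4000i) / (2.5^2 + (-5.4)^2)
Numerator real = 4.8*2.5 - (11.6)*(-5.4) = 74.64
Numerator imag = -11.6*2.5 - 4.8*(-5.4) = -3.08
Denominator = 35.41
Re(z) = 74.64/35.41 = 2.1079
Im(z) = -3.08/35.41 = -0.0870

Re(z) = 2.1079, Im(z) = -0.0870


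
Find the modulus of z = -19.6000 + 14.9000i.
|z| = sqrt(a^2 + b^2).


|z| = sqrt((-19.6)^2 + 14.9^2) = sqrt(384.16 + 222.01) = sqrt(606.17) = 24.6205

|z| = 24.6205


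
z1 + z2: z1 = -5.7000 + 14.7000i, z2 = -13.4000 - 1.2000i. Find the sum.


Real: -5.7 - 13.4 = -19.1
Imag: 14.7 - 1.2 = 13.5

-19.1000 + 13.5000i


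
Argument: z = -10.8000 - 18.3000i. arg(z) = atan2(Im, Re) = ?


Re = -10.8, Im = -18.3
arg = atan2(-18.3, -10.8) = -120.5476 degrees

arg(z) = -120.5476 degrees


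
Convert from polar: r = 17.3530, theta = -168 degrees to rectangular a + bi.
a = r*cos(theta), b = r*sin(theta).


a = 17.3530*cos(-168°) = 17.3530*(-0.97815) = -16.9738
b = 17.3530*sin(-168°) = 17.3530*(-0.20791) = -3.6079

-16.9738 - 3.6079i


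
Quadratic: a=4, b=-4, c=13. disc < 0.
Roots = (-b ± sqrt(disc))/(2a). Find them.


disc = (-4)^2 - 4*4*13 = 16 - 208 = -192
sqrt(|disc|) = sqrt(192) = 13.8564
Real part = 4/(2*4) = 0.5000
Imag part = 13.8564/(2*4) = 1.7321

0.5000 ± 1.7321i


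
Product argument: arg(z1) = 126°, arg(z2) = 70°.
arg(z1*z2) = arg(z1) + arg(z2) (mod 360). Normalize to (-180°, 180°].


arg(z1*z2) = 126° + 70° = 196°
Normalized to (-180°, 180°]: -164°

-164°


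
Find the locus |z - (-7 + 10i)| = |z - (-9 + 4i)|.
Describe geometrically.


Equal distances means the locus is the perpendicular bisector of z1 and z2.
Midpoint = ((-7+(-9))/2, (10+4)/2) = (-8.0000, 7.0000)

Perpendicular bisector through (-8.0000, 7.0000)


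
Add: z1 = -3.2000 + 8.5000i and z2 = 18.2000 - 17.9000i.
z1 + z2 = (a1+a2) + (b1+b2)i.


Real: -3.2 + 18.2 = 15
Imag: 8.5 - 17.9 = -9.4

15.0000 - 9.4000i


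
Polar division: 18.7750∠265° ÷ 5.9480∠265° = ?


r = 18.7750 / 5.9480 = 3.1565
theta = 265° - 265° = 0° = 0° (mod 360)

3.1565 cis(0°)


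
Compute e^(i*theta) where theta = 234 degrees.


cos(234°) = -0.5878
sin(234°) = -0.8090

e^(i*234°) = -0.5878 - 0.8090i


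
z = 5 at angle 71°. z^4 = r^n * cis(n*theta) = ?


r^4 = 5^4 = 625
n*theta = 4*71° = 284° = 284° (mod 360)
a = 625*cos(284°) = 151.2012
b = 625*sin(284°) = -606.4348

625 cis(284°) = 151.2012 - 606.4348i


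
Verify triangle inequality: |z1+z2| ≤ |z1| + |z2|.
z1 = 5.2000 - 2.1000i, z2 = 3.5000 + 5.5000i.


|z1| = sqrt(5.2^2 + (-2.1)^2) = sqrt(31.45) = 5.6080
|z2| = sqrt(3.5^2 + 5.5^2) = sqrt(42.5) = 6.5192
z1+z2 = 8.7000 + 3.4000i
|z1+z2| = sqrt(87.25) = 9.3408
|z1|+|z2| = 5.6080 + 6.5192 = 12.1272

|z1+z2| = 9.3408 ≤ |z1|+|z2| = 12.1272 (verified)


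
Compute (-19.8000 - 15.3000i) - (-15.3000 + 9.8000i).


Real: -19.8 + 15.3 = -4.5
Imag: -15.3 - 9.8 = -25.1

-4.5000 - 25.1000i


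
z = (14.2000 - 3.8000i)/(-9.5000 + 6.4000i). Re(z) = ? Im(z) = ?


Multiply by conjugate: (14.2000 - 3.8000i)(-9.5000 - 6.4000i) / ((-9.5)^2 + 6.4^2)
Numerator real = 14.2*(-9.5) - (3.8)*6.4 = -159.22
Numerator imag = -3.8*(-9.5) - 14.2*6.4 = -54.78
Denominator = 131.21
Re(z) = -159.22/131.21 = -1.2135
Im(z) = -54.78/131.21 = -0.4175

Re(z) = -1.2135, Im(z) = -0.4175


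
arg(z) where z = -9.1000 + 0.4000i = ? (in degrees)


Re = -9.1, Im = 0.4
arg = atan2(0.4, -9.1) = 177.4831 degrees

arg(z) = 177.4831 degrees


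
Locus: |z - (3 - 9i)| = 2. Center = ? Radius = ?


|z - z0| = r is a circle with center z0 and radius r.
Center = (3, -9), radius = 2

Circle with center (3, -9) and radius 2


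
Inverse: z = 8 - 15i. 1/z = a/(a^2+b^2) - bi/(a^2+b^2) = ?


|z|^2 = 64+225 = 289
1/z = (8 + 15i)/289

1/z = 0.0277 + 0.0519i


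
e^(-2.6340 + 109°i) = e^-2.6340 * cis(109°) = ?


e^-2.6340 = 0.0718
cos(109°) = -0.3256
sin(109°) = 0.9455
Real = 0.0718*(-0.3256) = -0.0234
Imag = 0.0718*0.9455 = 0.0679

-0.0234 + 0.0679i


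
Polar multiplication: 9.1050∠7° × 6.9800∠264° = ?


r = 9.1050 * 6.9800 = 63.5529
theta = 7° + 264° = 271° = 271° (mod 360)

63.5529 cis(271°)


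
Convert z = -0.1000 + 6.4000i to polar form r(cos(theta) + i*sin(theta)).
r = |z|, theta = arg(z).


r = sqrt(0.01+40.96) = sqrt(40.97) = 6.4008
theta = atan2(6.4, -0.1) = 90.8952 degrees

r = 6.4008, theta = 90.8952 degrees


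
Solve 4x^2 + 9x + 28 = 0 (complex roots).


disc = 9^2 - 4*4*28 = 81 - 448 = -367
sqrt(|disc|) = sqrt(367) = 19.1572
Real part = -9/(2*4) = -1.1250
Imag part = 19.1572/(2*4) = 2.3947

-1.1250 ± 2.3947i


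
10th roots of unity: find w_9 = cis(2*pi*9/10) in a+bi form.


Angle = 360*9/10 = 324°
a = cos(324°) = 0.8090
b = sin(324°) = -0.5878

0.8090 - 0.5878i


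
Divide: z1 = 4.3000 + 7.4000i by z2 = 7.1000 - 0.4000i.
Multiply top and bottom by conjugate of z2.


Conjugate of z2 = 7.1000 + 0.4000i
Numerator: (4.3000 + 7.4000i)(7.1000 + 0.4000i) = 27.5700 + 54.2600i
Denominator: 7.1^2 + (-0.4)^2 = 50.57
Result = (27.5700 + 54.2600i)/50.57

0.5452 + 1.0730i


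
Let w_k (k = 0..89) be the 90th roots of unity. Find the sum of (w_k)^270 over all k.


The roots are w_k = w^k with w = e^(2*pi*i/90), and (w^k)^270 = (w^270)^k.
So S = 1 + u + u^2 + ... + u^(89) with u = w^270.
270 = 3*90 + 0, so 270 is a multiple of 90 and u = (w^90)^3 = 1.
Every one of the 90 terms equals 1: S = 90

S = 90


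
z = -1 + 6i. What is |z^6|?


|z| = sqrt(1+36) = sqrt(37) = 6.0828
|z^6| = |z|^6 = (sqrt(37))^6 = 37^3 = 50653

|z^6| = 50653


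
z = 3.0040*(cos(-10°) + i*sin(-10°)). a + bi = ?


a = 3.0040*cos(-10°) = 3.0040*0.98481 = 2.9584
b = 3.0040*sin(-10°) = 3.0040*(-0.17365) = -0.5216

2.9584 - 0.5216i


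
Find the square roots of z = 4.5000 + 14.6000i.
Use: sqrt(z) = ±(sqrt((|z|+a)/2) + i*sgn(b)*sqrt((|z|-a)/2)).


|z| = sqrt(20.25+213.16) = 15.2778
sqrt((|z|+a)/2) = sqrt((15.2778+4.5)/2) = sqrt(9.8889) = 3.1447
sqrt((|z|-a)/2) = sqrt((15.2778-4.5)/2) = sqrt(5.3889) = 2.3214

±(3.1447 + 2.3214i) i.e. 3.1447 + 2.3214i and -3.1447 - 2.3214i


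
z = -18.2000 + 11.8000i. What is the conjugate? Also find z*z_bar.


z_bar = -18.2000 - 11.8000i
z*z_bar = (-18.2)^2 + 11.8^2 = 331.24 + 139.24 = 470.48

z_bar = -18.2000 - 11.8000i, z*z_bar = 470.48


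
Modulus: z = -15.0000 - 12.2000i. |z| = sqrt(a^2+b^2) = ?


|z| = sqrt((-15)^2 + (-12.2)^2) = sqrt(225 + 148.84) = sqrt(373.84) = 19.3349

|z| = 19.3349


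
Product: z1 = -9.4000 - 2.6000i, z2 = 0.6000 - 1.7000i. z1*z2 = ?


Real = -9.4*0.6 - (-2.6)*(-1.7) = -5.64 - 4.42 = -10.06
Imag = -9.4*(-1.7) + 0.6*(-2.6) = 15.98 - (1.56) = 14.42

-10.0600 + 14.4200i


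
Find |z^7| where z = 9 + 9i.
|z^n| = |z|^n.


|z| = sqrt(81+81) = sqrt(162) = 12.7279
|z^7| = |z|^7 = (sqrt(162))^7 = 162^3 * sqrt(162) = 4251528*sqrt(162)

|z^7| = 4251528*sqrt(162) ≈ 54113117.0257


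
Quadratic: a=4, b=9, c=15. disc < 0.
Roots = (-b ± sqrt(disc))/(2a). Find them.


disc = 9^2 - 4*4*15 = 81 - 240 = -159
sqrt(|disc|) = sqrt(159) = 12.6095
Real part = -9/(2*4) = -1.1250
Imag part = 12.6095/(2*4) = 1.5762

-1.1250 ± 1.5762i


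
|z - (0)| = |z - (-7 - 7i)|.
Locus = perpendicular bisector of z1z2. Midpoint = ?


Equal distances means the locus is the perpendicular bisector of z1 and z2.
Midpoint = ((0+(-7))/2, (0+(-7))/2) = (-3.5000, -3.5000)

Perpendicular bisector through (-3.5000, -3.5000)


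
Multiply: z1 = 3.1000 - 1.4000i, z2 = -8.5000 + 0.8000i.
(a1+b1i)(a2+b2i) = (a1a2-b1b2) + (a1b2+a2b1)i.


Real = 3.1*(-8.5) - (-1.4)*0.8 = -26.35 - (-1.12) = -25.23
Imag = 3.1*0.8 - (8.5)*(-1.4) = 2.48 + 11.9 = 14.38

-25.2300 + 14.3800i


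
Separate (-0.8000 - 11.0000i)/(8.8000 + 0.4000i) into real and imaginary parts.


Multiply by conjugate: (-0.8000 - 11.0000i)(8.8000 - 0.4000i) / (8.8^2 + 0.4^2)
Numerator real = -0.8*8.8 - (11)*0.4 = -11.44
Numerator imag = -11*8.8 - (-0.8)*0.4 = -96.48
Denominator = 77.6
Re(z) = -11.44/77.6 = -0.1474
Im(z) = -96.48/77.6 = -1.2433

Re(z) = -0.1474, Im(z) = -1.2433


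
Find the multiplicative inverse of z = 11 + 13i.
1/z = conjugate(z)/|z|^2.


|z|^2 = 121+169 = 290
1/z = (11 - 13i)/290

1/z = 0.0379 - 0.0448i


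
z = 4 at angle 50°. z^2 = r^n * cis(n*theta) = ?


r^2 = 4^2 = 16
n*theta = 2*50° = 100° = 100° (mod 360)
a = 16*cos(100°) = -2.7784
b = 16*sin(100°) = 15.7569

16 cis(100°) = -2.7784 + 15.7569i


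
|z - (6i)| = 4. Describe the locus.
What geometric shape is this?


|z - z0| = r is a circle with center z0 and radius r.
Center = (0, 6), radius = 4

Circle with center (0, 6) and radius 4


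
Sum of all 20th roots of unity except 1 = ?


With w = e^(2*pi*i/20), all 20 of the 20th roots of unity w^0 = 1, w, ..., w^(19) sum to 0: 1 + w + ... + w^(19) = (1 - w^20)/(1 - w) = 0 since w^20 = 1, w ≠ 1.
Removing the root 1: w + w^2 + ... + w^(19) = 0 - 1 = -1

Sum = -1


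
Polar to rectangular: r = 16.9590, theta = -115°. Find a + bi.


a = 16.9590*cos(-115°) = 16.9590*(-0.42262) = -7.1672
b = 16.9590*sin(-115°) = 16.9590*(-0.90631) = -15.3701

-7.1672 - 15.3701i


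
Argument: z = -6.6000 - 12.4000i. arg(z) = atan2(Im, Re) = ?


Re = -6.6, Im = -12.4
arg = atan2(-12.4, -6.6) = -118.0245 degrees

arg(z) = -118.0245 degrees


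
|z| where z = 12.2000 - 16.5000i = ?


|z| = sqrt(12.2^2 + (-16.5)^2) = sqrt(148.84 + 272.25) = sqrt(421.09) = 20.5205

|z| = 20.5205


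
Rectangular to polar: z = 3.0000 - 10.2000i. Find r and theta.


r = sqrt(9+104.04) = sqrt(113.04) = 10.6320
theta = atan2(-10.2, 3) = -73.6105 degrees

r = 10.6320, theta = -73.6105 degrees


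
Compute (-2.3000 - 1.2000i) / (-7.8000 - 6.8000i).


Conjugate of z2 = -7.8000 + 6.8000i
Numerator: (-2.3000 - 1.2000i)(-7.8000 + 6.8000i) = 26.1000 - 6.2800i
Denominator: (-7.8)^2 + (-6.8)^2 = 107.08
Result = (26.1000 - 6.2800i)/107.08

0.2437 - 0.0586i


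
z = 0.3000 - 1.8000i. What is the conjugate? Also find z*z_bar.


z_bar = 0.3000 + 1.8000i
z*z_bar = 0.3^2 + (-1.8)^2 = 0.09 + 3.24 = 3.33

z_bar = 0.3000 + 1.8000i, z*z_bar = 3.33


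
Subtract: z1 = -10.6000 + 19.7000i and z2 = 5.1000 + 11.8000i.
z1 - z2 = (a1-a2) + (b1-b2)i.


Real: -10.6 - 5.1 = -15.7
Imag: 19.7 - 11.8 = 7.9

-15.7000 + 7.9000i


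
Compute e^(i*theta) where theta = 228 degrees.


cos(228°) = -0.6691
sin(228°) = -0.7431

e^(i*228°) = -0.6691 - 0.7431i


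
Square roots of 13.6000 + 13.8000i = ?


|z| = sqrt(184.96+190.44) = 19.3752
sqrt((|z|+a)/2) = sqrt((19.3752+13.6)/2) = sqrt(16.4876) = 4.0605
sqrt((|z|-a)/2) = sqrt((19.3752-13.6)/2) = sqrt(2.8876) = 1.6993

±(4.0605 + 1.6993i) i.e. 4.0605 + 1.6993i and -4.0605 - 1.6993i


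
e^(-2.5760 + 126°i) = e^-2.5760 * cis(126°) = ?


e^-2.5760 = 0.07608
cos(126°) = -0.5878
sin(126°) = 0.809
Real = 0.07608*(-0.5878) = -0.0447
Imag = 0.07608*0.809 = 0.0615

-0.0447 + 0.0615i


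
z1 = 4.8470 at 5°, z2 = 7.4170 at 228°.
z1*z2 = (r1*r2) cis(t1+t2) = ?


r = 4.8470 * 7.4170 = 35.9502
theta = 5° + 228° = 233° = 233° (mod 360)

35.9502 cis(233°)


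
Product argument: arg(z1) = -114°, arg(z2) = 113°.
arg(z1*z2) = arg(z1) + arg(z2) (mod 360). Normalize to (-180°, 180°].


arg(z1*z2) = -114° + 113° = -1°
Normalized to (-180°, 180°]: -1°

-1°


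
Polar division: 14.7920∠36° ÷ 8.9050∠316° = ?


r = 14.7920 / 8.9050 = 1.6611
theta = 36° - 316° = -280° = 80° (mod 360)

1.6611 cis(80°)


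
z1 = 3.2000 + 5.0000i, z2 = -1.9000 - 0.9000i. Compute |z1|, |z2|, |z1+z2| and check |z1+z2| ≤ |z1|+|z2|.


|z1| = sqrt(3.2^2 + 5^2) = sqrt(35.24) = 5.9363
|z2| = sqrt((-1.9)^2 + (-0.9)^2) = sqrt(4.42) = 2.1024
z1+z2 = 1.3000 + 4.1000i
|z1+z2| = sqrt(18.5) = 4.3012
|z1|+|z2| = 5.9363 + 2.1024 = 8.0387

|z1+z2| = 4.3012 ≤ |z1|+|z2| = 8.0387 (verified)


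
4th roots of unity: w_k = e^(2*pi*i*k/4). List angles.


The 4th roots of unity are cis(360k/4°) for k=0..3
Angle step = 360/4 = 90°
Primitive root: cis(90°)
Primitive root = 0 + 1.0000i

4 roots at angles: 0°, 90°, 180°, 270°


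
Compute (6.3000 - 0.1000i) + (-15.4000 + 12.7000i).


Real: 6.3 - 15.4 = -9.1
Imag: -0.1 + 12.7 = 12.6

-9.1000 + 12.6000i


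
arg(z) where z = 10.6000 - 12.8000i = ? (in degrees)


Re = 10.6, Im = -12.8
arg = atan2(-12.8, 10.6) = -50.3710 degrees

arg(z) = -50.3710 degrees


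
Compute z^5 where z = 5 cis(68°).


r^5 = 5^5 = 3125
n*theta = 5*68° = 340° = 340° (mod 360)
a = 3125*cos(340°) = 2936.5394
b = 3125*sin(340°) = -1068.8129

3125 cis(340°) = 2936.5394 - 1068.8129i


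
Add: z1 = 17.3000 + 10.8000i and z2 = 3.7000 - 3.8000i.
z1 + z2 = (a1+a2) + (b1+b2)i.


Real: 17.3 + 3.7 = 21
Imag: 10.8 - 3.8 = 7

21.0000 + 7.0000i


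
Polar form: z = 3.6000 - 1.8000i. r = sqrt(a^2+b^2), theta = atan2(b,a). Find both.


r = sqrt(12.96+3.24) = sqrt(16.2) = 4.0249
theta = atan2(-1.8, 3.6) = -26.5651 degrees

r = 4.0249, theta = -26.5651 degrees


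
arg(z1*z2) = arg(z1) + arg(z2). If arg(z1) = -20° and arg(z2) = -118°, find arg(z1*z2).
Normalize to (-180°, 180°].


arg(z1*z2) = -20° - 118° = -138°
Normalized to (-180°, 180°]: -138°

-138°


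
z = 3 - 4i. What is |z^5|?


|z| = sqrt(9+16) = sqrt(25) = 5
|z^5| = |z|^5 = 5^5 = 3125

|z^5| = 3125


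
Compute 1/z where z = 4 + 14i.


|z|^2 = 16+196 = 212
1/z = (4 - 14i)/212

1/z = 0.0189 - 0.0660i


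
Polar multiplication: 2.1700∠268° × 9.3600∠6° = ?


r = 2.1700 * 9.3600 = 20.3112
theta = 268° + 6° = 274° = 274° (mod 360)

20.3112 cis(274°)


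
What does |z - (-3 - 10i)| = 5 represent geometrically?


|z - z0| = r is a circle with center z0 and radius r.
Center = (-3, -10), radius = 5

Circle with center (-3, -10) and radius 5


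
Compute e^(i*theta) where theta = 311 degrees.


cos(311°) = 0.6561
sin(311°) = -0.7547

e^(i*311°) = 0.6561 - 0.7547i


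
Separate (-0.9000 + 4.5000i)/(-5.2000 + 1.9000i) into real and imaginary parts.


Multiply by conjugate: (-0.9000 + 4.5000i)(-5.2000 - 1.9000i) / ((-5.2)^2 + 1.9^2)
Numerator real = -0.9*(-5.2) + 4.5*1.9 = 13.23
Numerator imag = 4.5*(-5.2) - (-0.9)*1.9 = -21.69
Denominator = 30.65
Re(z) = 13.23/30.65 = 0.4316
Im(z) = -21.69/30.65 = -0.7077

Re(z) = 0.4316, Im(z) = -0.7077


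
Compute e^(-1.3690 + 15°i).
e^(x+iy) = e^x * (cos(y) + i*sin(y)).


e^-1.3690 = 0.2544
cos(15°) = 0.9659
sin(15°) = 0.2588
Real = 0.2544*0.9659 = 0.2457
Imag = 0.2544*0.2588 = 0.0658

0.2457 + 0.0658i


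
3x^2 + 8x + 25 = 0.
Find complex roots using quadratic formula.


disc = 8^2 - 4*3*25 = 64 - 300 = -236
sqrt(|disc|) = sqrt(236) = 15.3623
Real part = -8/(2*3) = -1.3333
Imag part = 15.3623/(2*3) = 2.5604

-1.3333 ± 2.5604i


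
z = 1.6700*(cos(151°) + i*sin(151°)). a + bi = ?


a = 1.6700*cos(151°) = 1.6700*(-0.8746) = -1.4606
b = 1.6700*sin(151°) = 1.6700*0.4848 = 0.8096

-1.4606 + 0.8096i


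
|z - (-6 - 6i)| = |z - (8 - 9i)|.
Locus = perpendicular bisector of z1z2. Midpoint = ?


Equal distances means the locus is the perpendicular bisector of z1 and z2.
Midpoint = ((-6+8)/2, (-6+(-9))/2) = (1.0000, -7.5000)

Perpendicular bisector through (1.0000, -7.5000)


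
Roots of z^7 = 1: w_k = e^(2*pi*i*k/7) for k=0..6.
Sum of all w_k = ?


The sum of all 7th roots of unity is 0.
Geometric series: (1 - w^7)/(1 - w) = (1-1)/(1-w) = 0 since w^7 = 1, w ≠ 1.
Alternatively: coefficient of z^6 in z^7 - 1 is 0.

0


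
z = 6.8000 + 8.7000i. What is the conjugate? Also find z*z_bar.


z_bar = 6.8000 - 8.7000i
z*z_bar = 6.8^2 + 8.7^2 = 46.24 + 75.69 = 121.93

z_bar = 6.8000 - 8.7000i, z*z_bar = 121.93


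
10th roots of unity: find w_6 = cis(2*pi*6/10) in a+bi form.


Angle = 360*6/10 = 216°
a = cos(216°) = -0.8090
b = sin(216°) = -0.5878

-0.8090 - 0.5878i


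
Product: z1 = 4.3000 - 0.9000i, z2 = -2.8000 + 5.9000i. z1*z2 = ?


Real = 4.3*(-2.8) - (-0.9)*5.9 = -12.04 - (-5.31) = -6.73
Imag = 4.3*5.9 - (2.8)*(-0.9) = 25.37 + 2.52 = 27.89

-6.7300 + 27.8900i


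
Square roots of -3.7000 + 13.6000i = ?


|z| = sqrt(13.69+184.96) = 14.0943
sqrt((|z|+a)/2) = sqrt((14.0943+(-3.7))/2) = sqrt(5.1972) = 2.2797
sqrt((|z|-a)/2) = sqrt((14.0943-(-3.7))/2) = sqrt(8.8972) = 2.9828

±(2.2797 + 2.9828i) i.e. 2.2797 + 2.9828i and -2.2797 - 2.9828i


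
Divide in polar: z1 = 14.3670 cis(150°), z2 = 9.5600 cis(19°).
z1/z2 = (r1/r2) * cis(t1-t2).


r = 14.3670 / 9.5600 = 1.5028
theta = 150° - 19° = 131° = 131° (mod 360)

1.5028 cis(131°)


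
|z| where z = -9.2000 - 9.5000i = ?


|z| = sqrt((-9.2)^2 + (-9.5)^2) = sqrt(84.64 + 90.25) = sqrt(174.89) = 13.2246

|z| = 13.2246


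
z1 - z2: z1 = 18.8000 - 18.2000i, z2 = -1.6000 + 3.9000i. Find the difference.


Real: 18.8 + 1.6 = 20.4
Imag: -18.2 - 3.9 = -22.1

20.4000 - 22.1000i


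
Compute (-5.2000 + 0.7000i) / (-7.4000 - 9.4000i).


Conjugate of z2 = -7.4000 + 9.4000i
Numerator: (-5.2000 + 0.7000i)(-7.4000 + 9.4000i) = 31.9000 - 54.0600i
Denominator: (-7.4)^2 + (-9.4)^2 = 143.12
Result = (31.9000 - 54.0600i)/143.12

0.2229 - 0.3777i


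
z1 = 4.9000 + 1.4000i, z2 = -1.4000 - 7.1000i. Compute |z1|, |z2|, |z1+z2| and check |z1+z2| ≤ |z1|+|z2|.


|z1| = sqrt(4.9^2 + 1.4^2) = sqrt(25.97) = 5.0961
|z2| = sqrt((-1.4)^2 + (-7.1)^2) = sqrt(52.37) = 7.2367
z1+z2 = 3.5000 - 5.7000i
|z1+z2| = sqrt(44.74) = 6.6888
|z1|+|z2| = 5.0961 + 7.2367 = 12.3328

|z1+z2| = 6.6888 ≤ |z1|+|z2| = 12.3328 (verified)


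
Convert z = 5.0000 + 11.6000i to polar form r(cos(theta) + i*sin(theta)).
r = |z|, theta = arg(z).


r = sqrt(25+134.56) = sqrt(159.56) = 12.6317
theta = atan2(11.6, 5) = 66.6823 degrees

r = 12.6317, theta = 66.6823 degrees


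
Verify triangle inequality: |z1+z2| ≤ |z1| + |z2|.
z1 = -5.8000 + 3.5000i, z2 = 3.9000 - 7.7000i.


|z1| = sqrt((-5.8)^2 + 3.5^2) = sqrt(45.89) = 6.7742
|z2| = sqrt(3.9^2 + (-7.7)^2) = sqrt(74.5) = 8.6313
z1+z2 = -1.9000 - 4.2000i
|z1+z2| = sqrt(21.25) = 4.6098
|z1|+|z2| = 6.7742 + 8.6313 = 15.4055

|z1+z2| = 4.6098 ≤ |z1|+|z2| = 15.4055 (verified)


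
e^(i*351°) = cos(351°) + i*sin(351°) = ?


cos(351°) = 0.9877
sin(351°) = -0.1564

e^(i*351°) = 0.9877 - 0.1564i


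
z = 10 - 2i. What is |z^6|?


|z| = sqrt(100+4) = sqrt(104) = 10.1980
|z^6| = |z|^6 = (sqrt(104))^6 = 104^3 = 1124864

|z^6| = 1124864


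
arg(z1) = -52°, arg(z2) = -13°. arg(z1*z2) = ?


arg(z1*z2) = -52° - 13° = -65°
Normalized to (-180°, 180°]: -65°

-65°


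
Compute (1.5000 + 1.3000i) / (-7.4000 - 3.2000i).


Conjugate of z2 = -7.4000 + 3.2000i
Numerator: (1.5000 + 1.3000i)(-7.4000 + 3.2000i) = -15.2600 - 4.8200i
Denominator: (-7.4)^2 + (-3.2)^2 = 65
Result = (-15.2600 - 4.8200i)/65

-0.2348 - 0.0742i


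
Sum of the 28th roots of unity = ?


The sum of all 28th roots of unity is 0.
Geometric series: (1 - w^28)/(1 - w) = (1-1)/(1-w) = 0 since w^28 = 1, w ≠ 1.
Alternatively: coefficient of z^27 in z^28 - 1 is 0.

0


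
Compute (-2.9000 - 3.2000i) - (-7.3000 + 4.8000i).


Real: -2.9 + 7.3 = 4.4
Imag: -3.2 - 4.8 = -8

4.4000 - 8.0000i


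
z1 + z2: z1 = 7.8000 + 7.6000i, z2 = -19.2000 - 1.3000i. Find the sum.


Real: 7.8 - 19.2 = -11.4
Imag: 7.6 - 1.3 = 6.3

-11.4000 + 6.3000i


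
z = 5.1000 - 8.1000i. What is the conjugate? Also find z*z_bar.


z_bar = 5.1000 + 8.1000i
z*z_bar = 5.1^2 + (-8.1)^2 = 26.01 + 65.61 = 91.62

z_bar = 5.1000 + 8.1000i, z*z_bar = 91.62


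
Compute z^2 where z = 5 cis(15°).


r^2 = 5^2 = 25
n*theta = 2*15° = 30° = 30° (mod 360)
a = 25*cos(30°) = 21.6506
b = 25*sin(30°) = 12.5000

25 cis(30°) = 21.6506 + 12.5000i


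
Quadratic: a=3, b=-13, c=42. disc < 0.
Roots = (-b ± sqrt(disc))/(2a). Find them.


disc = (-13)^2 - 4*3*42 = 169 - 504 = -335
sqrt(|disc|) = sqrt(335) = 18.3030
Real part = 13/(2*3) = 2.1667
Imag part = 18.3030/(2*3) = 3.0505

2.1667 ± 3.0505i


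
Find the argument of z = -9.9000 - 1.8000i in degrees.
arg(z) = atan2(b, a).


Re = -9.9, Im = -1.8
arg = atan2(-1.8, -9.9) = -169.6952 degrees

arg(z) = -169.6952 degrees


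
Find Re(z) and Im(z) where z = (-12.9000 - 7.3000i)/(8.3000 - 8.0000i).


Multiply by conjugate: (-12.9000 - 7.3000i)(8.3000 + 8.0000i) / (8.3^2 + (-8)^2)
Numerator real = -12.9*8.3 - (7.3)*(-8) = -48.67
Numerator imag = -7.3*8.3 - (-12.9)*(-8) = -163.79
Denominator = 132.89
Re(z) = -48.67/132.89 = -0.3662
Im(z) = -163.79/132.89 = -1.2325

Re(z) = -0.3662, Im(z) = -1.2325


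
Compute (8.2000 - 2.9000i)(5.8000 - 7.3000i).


Real = 8.2*5.8 - (-2.9)*(-7.3) = 47.56 - 21.17 = 26.39
Imag = 8.2*(-7.3) + 5.8*(-2.9) = -59.86 - (16.82) = -76.68

26.3900 - 76.6800i


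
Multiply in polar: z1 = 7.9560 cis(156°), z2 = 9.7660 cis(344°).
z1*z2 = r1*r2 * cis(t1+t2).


r = 7.9560 * 9.7660 = 77.6983
theta = 156° + 344° = 500° = 140° (mod 360)

77.6983 cis(140°)


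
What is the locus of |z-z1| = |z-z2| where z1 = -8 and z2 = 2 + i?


Equal distances means the locus is the perpendicular bisector of z1 and z2.
Midpoint = ((-8+2)/2, (0+1)/2) = (-3.0000, 0.5000)

Perpendicular bisector through (-3.0000, 0.5000)


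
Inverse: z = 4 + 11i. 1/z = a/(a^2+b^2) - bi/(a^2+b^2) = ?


|z|^2 = 16+121 = 137
1/z = (4 - 11i)/137

1/z = 0.0292 - 0.0803i


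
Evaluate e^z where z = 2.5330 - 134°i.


e^2.5330 = 12.5912
cos(-134°) = -0.69466
sin(-134°) = -0.71934
Real = 12.5912*(-0.69466) = -8.7466
Imag = 12.5912*(-0.71934) = -9.0574

-8.7466 - 9.0574i


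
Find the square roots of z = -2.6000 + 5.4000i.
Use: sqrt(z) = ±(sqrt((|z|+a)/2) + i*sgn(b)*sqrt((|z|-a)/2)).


|z| = sqrt(6.76+29.16) = 5.9933
sqrt((|z|+a)/2) = sqrt((5.9933+(-2.6))/2) = sqrt(1.6967) = 1.3026
sqrt((|z|-a)/2) = sqrt((5.9933-(-2.6))/2) = sqrt(4.2967) = 2.0728

±(1.3026 + 2.0728i) i.e. 1.3026 + 2.0728i and -1.3026 - 2.0728i


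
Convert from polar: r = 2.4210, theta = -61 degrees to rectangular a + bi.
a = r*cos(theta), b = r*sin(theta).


a = 2.4210*cos(-61°) = 2.4210*0.4848 = 1.1737
b = 2.4210*sin(-61°) = 2.4210*(-0.87462) = -2.1175

1.1737 - 2.1175i


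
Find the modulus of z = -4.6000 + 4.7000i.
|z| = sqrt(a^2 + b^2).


|z| = sqrt((-4.6)^2 + 4.7^2) = sqrt(21.16 + 22.09) = sqrt(43.25) = 6.5765

|z| = 6.5765


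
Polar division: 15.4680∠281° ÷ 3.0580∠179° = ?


r = 15.4680 / 3.0580 = 5.0582
theta = 281° - 179° = 102° = 102° (mod 360)

5.0582 cis(102°)


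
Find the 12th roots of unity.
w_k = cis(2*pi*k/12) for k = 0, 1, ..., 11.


The 12th roots of unity are cis(360k/12°) for k=0..11
Angle step = 360/12 = 30°
Primitive root: cis(30°)
Primitive root = 0.8660 + 0.5000i

12 roots at angles: 0°, 30°, 60°, 90°, 120°, 150°, 180°, 210°, 240°, 270°, 300°, 330°


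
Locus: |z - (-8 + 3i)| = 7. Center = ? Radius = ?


|z - z0| = r is a circle with center z0 and radius r.
Center = (-8, 3), radius = 7

Circle with center (-8, 3) and radius 7


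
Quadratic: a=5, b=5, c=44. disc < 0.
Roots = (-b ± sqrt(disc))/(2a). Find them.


disc = 5^2 - 4*5*44 = 25 - 880 = -855
sqrt(|disc|) = sqrt(855) = 29.2404
Real part = -5/(2*5) = -0.5000
Imag part = 29.2404/(2*5) = 2.9240

-0.5000 ± 2.9240i


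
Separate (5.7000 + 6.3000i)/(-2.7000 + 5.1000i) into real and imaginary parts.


Multiply by conjugate: (5.7000 + 6.3000i)(-2.7000 - 5.1000i) / ((-2.7)^2 + 5.1^2)
Numerator real = 5.7*(-2.7) + 6.3*5.1 = 16.74
Numerator imag = 6.3*(-2.7) - 5.7*5.1 = -46.08
Denominator = 33.3
Re(z) = 16.74/33.3 = 0.5027
Im(z) = -46.08/33.3 = -1.3838

Re(z) = 0.5027, Im(z) = -1.3838


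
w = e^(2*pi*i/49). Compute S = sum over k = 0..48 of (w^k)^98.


The roots are w_k = w^k with w = e^(2*pi*i/49), and (w^k)^98 = (w^98)^k.
So S = 1 + u + u^2 + ... + u^(48) with u = w^98.
98 = 2*49 + 0, so 98 is a multiple of 49 and u = (w^49)^2 = 1.
Every one of the 49 terms equals 1: S = 49

S = 49


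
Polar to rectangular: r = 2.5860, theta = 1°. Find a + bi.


a = 2.5860*cos(1°) = 2.5860*0.99985 = 2.5856
b = 2.5860*sin(1°) = 2.5860*0.01745 = 0.0451

2.5856 + 0.0451i


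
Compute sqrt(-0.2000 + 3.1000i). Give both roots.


|z| = sqrt(0.04+9.61) = 3.1064
sqrt((|z|+a)/2) = sqrt((3.1064+(-0.2))/2) = sqrt(1.4532) = 1.2055
sqrt((|z|-a)/2) = sqrt((3.1064-(-0.2))/2) = sqrt(1.6532) = 1.2858

±(1.2055 + 1.2858i) i.e. 1.2055 + 1.2858i and -1.2055 - 1.2858i


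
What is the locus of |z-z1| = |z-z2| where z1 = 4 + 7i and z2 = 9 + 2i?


Equal distances means the locus is the perpendicular bisector of z1 and z2.
Midpoint = ((4+9)/2, (7+2)/2) = (6.5000, 4.5000)

Perpendicular bisector through (6.5000, 4.5000)


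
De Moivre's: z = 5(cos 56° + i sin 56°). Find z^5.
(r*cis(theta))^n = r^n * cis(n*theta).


r^5 = 5^5 = 3125
n*theta = 5*56° = 280° = 280° (mod 360)
a = 3125*cos(280°) = 542.6506
b = 3125*sin(280°) = -3077.5242

3125 cis(280°) = 542.6506 - 3077.5242i


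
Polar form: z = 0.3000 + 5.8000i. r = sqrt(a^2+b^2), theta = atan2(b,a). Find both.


r = sqrt(0.09+33.64) = sqrt(33.73) = 5.8078
theta = atan2(5.8, 0.3) = 87.0391 degrees

r = 5.8078, theta = 87.0391 degrees


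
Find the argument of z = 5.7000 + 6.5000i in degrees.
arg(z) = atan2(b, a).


Re = 5.7, Im = 6.5
arg = atan2(6.5, 5.7) = 48.7517 degrees

arg(z) = 48.7517 degrees


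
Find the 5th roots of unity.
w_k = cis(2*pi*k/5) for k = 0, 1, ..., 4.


The 5th roots of unity are cis(360k/5°) for k=0..4
Angle step = 360/5 = 72°
Primitive root: cis(72°)
Primitive root = 0.3090 + 0.9511i

5 roots at angles: 0°, 72°, 144°, 216°, 288°


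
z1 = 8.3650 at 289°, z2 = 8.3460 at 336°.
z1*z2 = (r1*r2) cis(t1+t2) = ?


r = 8.3650 * 8.3460 = 69.8143
theta = 289° + 336° = 625° = 265° (mod 360)

69.8143 cis(265°)


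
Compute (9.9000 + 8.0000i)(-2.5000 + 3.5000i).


Real = 9.9*(-2.5) - 8*3.5 = -24.75 - 28 = -52.75
Imag = 9.9*3.5 - (2.5)*8 = 34.65 - (20) = 14.65

-52.7500 + 14.6500i


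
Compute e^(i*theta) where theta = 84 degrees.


cos(84°) = 0.1045
sin(84°) = 0.9945

e^(i*84°) = 0.1045 + 0.9945i


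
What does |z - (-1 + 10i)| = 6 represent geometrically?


|z - z0| = r is a circle with center z0 and radius r.
Center = (-1, 10), radius = 6

Circle with center (-1, 10) and radius 6


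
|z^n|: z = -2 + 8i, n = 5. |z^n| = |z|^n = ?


|z| = sqrt(4+64) = sqrt(68) = 8.2462
|z^5| = |z|^5 = (sqrt(68))^5 = 68^2 * sqrt(68) = 4624*sqrt(68)

|z^5| = 4624*sqrt(68) ≈ 38130.4808


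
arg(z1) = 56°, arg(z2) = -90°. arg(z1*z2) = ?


arg(z1*z2) = 56° - 90° = -34°
Normalized to (-180°, 180°]: -34°

-34°


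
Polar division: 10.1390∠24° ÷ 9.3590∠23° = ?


r = 10.1390 / 9.3590 = 1.0833
theta = 24° - 23° = 1° = 1° (mod 360)

1.0833 cis(1°)


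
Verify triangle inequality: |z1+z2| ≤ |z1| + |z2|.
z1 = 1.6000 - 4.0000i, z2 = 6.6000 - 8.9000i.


|z1| = sqrt(1.6^2 + (-4)^2) = sqrt(18.56) = 4.3081
|z2| = sqrt(6.6^2 + (-8.9)^2) = sqrt(122.77) = 11.0802
z1+z2 = 8.2000 - 12.9000i
|z1+z2| = sqrt(233.65) = 15.2856
|z1|+|z2| = 4.3081 + 11.0802 = 15.3883

|z1+z2| = 15.2856 ≤ |z1|+|z2| = 15.3883 (verified)


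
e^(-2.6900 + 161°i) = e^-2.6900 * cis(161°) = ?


e^-2.6900 = 0.0679
cos(161°) = -0.9455
sin(161°) = 0.3256
Real = 0.0679*(-0.9455) = -0.0642
Imag = 0.0679*0.3256 = 0.0221

-0.0642 + 0.0221i


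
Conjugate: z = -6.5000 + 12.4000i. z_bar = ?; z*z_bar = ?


z_bar = -6.5000 - 12.4000i
z*z_bar = (-6.5)^2 + 12.4^2 = 42.25 + 153.76 = 196.01

z_bar = -6.5000 - 12.4000i, z*z_bar = 196.01


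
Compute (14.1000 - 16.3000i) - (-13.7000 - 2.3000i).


Real: 14.1 + 13.7 = 27.8
Imag: -16.3 + 2.3 = -14

27.8000 - 14.0000i


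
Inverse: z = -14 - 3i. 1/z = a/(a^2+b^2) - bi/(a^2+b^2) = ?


|z|^2 = 196+9 = 205
1/z = (-14 + 3i)/205

1/z = -0.0683 + 0.0146i


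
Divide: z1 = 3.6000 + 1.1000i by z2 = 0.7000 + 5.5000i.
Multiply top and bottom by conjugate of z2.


Conjugate of z2 = 0.7000 - 5.5000i
Numerator: (3.6000 + 1.1000i)(0.7000 - 5.5000i) = 8.5700 - 19.0300i
Denominator: 0.7^2 + 5.5^2 = 30.74
Result = (8.5700 - 19.0300i)/30.74

0.2788 - 0.6191i


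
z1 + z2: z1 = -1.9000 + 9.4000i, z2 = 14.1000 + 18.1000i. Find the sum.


Real: -1.9 + 14.1 = 12.2
Imag: 9.4 + 18.1 = 27.5

12.2000 + 27.5000i


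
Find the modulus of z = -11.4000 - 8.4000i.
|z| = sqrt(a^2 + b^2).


|z| = sqrt((-11.4)^2 + (-8.4)^2) = sqrt(129.96 + 70.56) = sqrt(200.52) = 14.1605

|z| = 14.1605


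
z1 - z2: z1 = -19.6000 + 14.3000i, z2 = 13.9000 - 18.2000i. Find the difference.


Real: -19.6 - 13.9 = -33.5
Imag: 14.3 + 18.2 = 32.5

-33.5000 + 32.5000i


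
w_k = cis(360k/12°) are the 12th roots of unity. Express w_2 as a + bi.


Angle = 360*2/12 = 60°
a = cos(60°) = 0.5000
b = sin(60°) = 0.8660

0.5000 + 0.8660i


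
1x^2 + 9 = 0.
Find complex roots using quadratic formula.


disc = 0^2 - 4*1*9 = 0 - 36 = -36
sqrt(|disc|) = sqrt(36) = 6.0000
Real part = 0/(2*1) = 0
Imag part = 6.0000/(2*1) = 3.0000

0 ± 3.0000i


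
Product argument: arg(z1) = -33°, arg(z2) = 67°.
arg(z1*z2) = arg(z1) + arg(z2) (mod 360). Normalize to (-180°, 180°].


arg(z1*z2) = -33° + 67° = 34°
Normalized to (-180°, 180°]: 34°

34°


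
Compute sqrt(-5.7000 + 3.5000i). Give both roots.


|z| = sqrt(32.49+12.25) = 6.6888
sqrt((|z|+a)/2) = sqrt((6.6888+(-5.7))/2) = sqrt(0.4944) = 0.7031
sqrt((|z|-a)/2) = sqrt((6.6888-(-5.7))/2) = sqrt(6.1944) = 2.4889

±(0.7031 + 2.4889i) i.e. 0.7031 + 2.4889i and -0.7031 - 2.4889i


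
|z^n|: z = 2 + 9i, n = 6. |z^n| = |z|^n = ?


|z| = sqrt(4+81) = sqrt(85) = 9.2195
|z^6| = |z|^6 = (sqrt(85))^6 = 85^3 = 614125

|z^6| = 614125


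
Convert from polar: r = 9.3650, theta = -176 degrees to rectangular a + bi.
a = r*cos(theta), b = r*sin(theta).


a = 9.3650*cos(-176°) = 9.3650*(-0.997564) = -9.3422
b = 9.3650*sin(-176°) = 9.3650*(-0.06976) = -0.6533

-9.3422 - 0.6533i


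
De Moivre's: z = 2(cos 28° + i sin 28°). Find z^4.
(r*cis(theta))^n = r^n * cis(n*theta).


r^4 = 2^4 = 16
n*theta = 4*28° = 112° = 112° (mod 360)
a = 16*cos(112°) = -5.9937
b = 16*sin(112°) = 14.8349

16 cis(112°) = -5.9937 + 14.8349i


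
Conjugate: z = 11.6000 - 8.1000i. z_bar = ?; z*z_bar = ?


z_bar = 11.6000 + 8.1000i
z*z_bar = 11.6^2 + (-8.1)^2 = 134.56 + 65.61 = 200.17

z_bar = 11.6000 + 8.1000i, z*z_bar = 200.17


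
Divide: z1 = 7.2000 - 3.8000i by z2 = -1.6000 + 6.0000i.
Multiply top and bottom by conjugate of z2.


Conjugate of z2 = -1.6000 - 6.0000i
Numerator: (7.2000 - 3.8000i)(-1.6000 - 6.0000i) = -34.3200 - 37.1200i
Denominator: (-1.6)^2 + 6^2 = 38.56
Result = (-34.3200 - 37.1200i)/38.56

-0.8900 - 0.9627i


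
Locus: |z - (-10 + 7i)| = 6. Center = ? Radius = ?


|z - z0| = r is a circle with center z0 and radius r.
Center = (-10, 7), radius = 6

Circle with center (-10, 7) and radius 6


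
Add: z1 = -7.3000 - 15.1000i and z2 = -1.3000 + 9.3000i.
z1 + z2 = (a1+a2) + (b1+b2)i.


Real: -7.3 - 1.3 = -8.6
Imag: -15.1 + 9.3 = -5.8

-8.6000 - 5.8000i


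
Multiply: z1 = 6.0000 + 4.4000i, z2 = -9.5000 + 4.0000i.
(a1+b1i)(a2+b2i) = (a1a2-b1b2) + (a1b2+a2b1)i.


Real = 6*(-9.5) - 4.4*4 = -57 - 17.6 = -74.6
Imag = 6*4 - (9.5)*4.4 = 24 - (41.8) = -17.8

-74.6000 - 17.8000i


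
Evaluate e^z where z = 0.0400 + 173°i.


e^0.0400 = 1.04081
cos(173°) = -0.99255
sin(173°) = 0.12187
Real = 1.04081*(-0.99255) = -1.0331
Imag = 1.04081*0.12187 = 0.1268

-1.0331 + 0.1268i


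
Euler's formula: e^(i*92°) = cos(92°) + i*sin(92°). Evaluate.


cos(92°) = -0.0349
sin(92°) = 0.9994

e^(i*92°) = -0.0349 + 0.9994i


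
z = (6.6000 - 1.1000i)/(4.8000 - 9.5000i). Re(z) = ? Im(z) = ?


Multiply by conjugate: (6.6000 - 1.1000i)(4.8000 + 9.5000i) / (4.8^2 + (-9.5)^2)
Numerator real = 6.6*4.8 - (1.1)*(-9.5) = 42.13
Numerator imag = -1.1*4.8 - 6.6*(-9.5) = 57.42
Denominator = 113.29
Re(z) = 42.13/113.29 = 0.3719
Im(z) = 57.42/113.29 = 0.5068

Re(z) = 0.3719, Im(z) = 0.5068


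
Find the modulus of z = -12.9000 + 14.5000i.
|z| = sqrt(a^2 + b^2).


|z| = sqrt((-12.9)^2 + 14.5^2) = sqrt(166.41 + 210.25) = sqrt(376.66) = 19.4077

|z| = 19.4077


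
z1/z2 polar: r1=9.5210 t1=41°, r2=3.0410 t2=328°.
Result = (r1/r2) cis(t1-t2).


r = 9.5210 / 3.0410 = 3.1309
theta = 41° - 328° = -287° = 73° (mod 360)

3.1309 cis(73°)


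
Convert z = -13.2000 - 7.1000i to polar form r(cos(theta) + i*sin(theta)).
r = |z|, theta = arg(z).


r = sqrt(174.24+50.41) = sqrt(224.65) = 14.9883
theta = atan2(-7.1, -13.2) = -151.7251 degrees

r = 14.9883, theta = -151.7251 degrees


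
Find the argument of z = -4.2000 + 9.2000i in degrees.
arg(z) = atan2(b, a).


Re = -4.2, Im = 9.2
arg = atan2(9.2, -4.2) = 114.5377 degrees

arg(z) = 114.5377 degrees


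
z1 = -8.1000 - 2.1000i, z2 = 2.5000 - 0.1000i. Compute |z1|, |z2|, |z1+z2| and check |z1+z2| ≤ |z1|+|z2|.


|z1| = sqrt((-8.1)^2 + (-2.1)^2) = sqrt(70.02) = 8.3678
|z2| = sqrt(2.5^2 + (-0.1)^2) = sqrt(6.26) = 2.5020
z1+z2 = -5.6000 - 2.2000i
|z1+z2| = sqrt(36.2) = 6.0166
|z1|+|z2| = 8.3678 + 2.5020 = 10.8698

|z1+z2| = 6.0166 ≤ |z1|+|z2| = 10.8698 (verified)


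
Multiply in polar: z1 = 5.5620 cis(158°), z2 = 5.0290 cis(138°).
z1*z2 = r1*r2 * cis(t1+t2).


r = 5.5620 * 5.0290 = 27.9713
theta = 158° + 138° = 296° = 296° (mod 360)

27.9713 cis(296°)


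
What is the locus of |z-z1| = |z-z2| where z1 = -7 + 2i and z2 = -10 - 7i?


Equal distances means the locus is the perpendicular bisector of z1 and z2.
Midpoint = ((-7+(-10))/2, (2+(-7))/2) = (-8.5000, -2.5000)

Perpendicular bisector through (-8.5000, -2.5000)


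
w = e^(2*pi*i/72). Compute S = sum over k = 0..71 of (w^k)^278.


The roots are w_k = w^k with w = e^(2*pi*i/72), and (w^k)^278 = (w^278)^k.
So S = 1 + u + u^2 + ... + u^(71) with u = w^278.
278 = 3*72 + 62, so 278 is not a multiple of 72: u = (w^72)^3 * w^62 = w^62 ≠ 1 (w is a primitive 72th root), while u^72 = (w^72)^278 = 1.
Geometric series: S = (1 - u^72)/(1 - u) = (1 - 1)/(1 - u) = 0

S = 0


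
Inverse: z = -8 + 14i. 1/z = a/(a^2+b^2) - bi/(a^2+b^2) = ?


|z|^2 = 64+196 = 260
1/z = (-8 - 14i)/260

1/z = -0.0308 - 0.0538i


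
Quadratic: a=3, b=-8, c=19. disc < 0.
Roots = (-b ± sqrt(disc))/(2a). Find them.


disc = (-8)^2 - 4*3*19 = 64 - 228 = -164
sqrt(|disc|) = sqrt(164) = 12.8062
Real part = 8/(2*3) = 1.3333
Imag part = 12.8062/(2*3) = 2.1344

1.3333 ± 2.1344i


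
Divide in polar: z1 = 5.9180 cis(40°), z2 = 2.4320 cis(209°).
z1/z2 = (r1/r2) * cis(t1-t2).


r = 5.9180 / 2.4320 = 2.4334
theta = 40° - 209° = -169° = 191° (mod 360)

2.4334 cis(191°)


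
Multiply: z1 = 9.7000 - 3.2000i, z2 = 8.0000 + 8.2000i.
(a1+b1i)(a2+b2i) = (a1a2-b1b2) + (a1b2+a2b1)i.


Real = 9.7*8 - (-3.2)*8.2 = 77.6 - (-26.24) = 103.84
Imag = 9.7*8.2 + 8*(-3.2) = 79.54 - (25.6) = 53.94

103.8400 + 53.9400i


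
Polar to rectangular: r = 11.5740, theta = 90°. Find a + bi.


a = 11.5740*cos(90°) = 11.5740*0 = 0
b = 11.5740*sin(90°) = 11.5740*1 = 11.5740

0 + 11.5740i


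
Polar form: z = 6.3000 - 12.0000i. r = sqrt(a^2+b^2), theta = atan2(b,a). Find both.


r = sqrt(39.69+144) = sqrt(183.69) = 13.5532
theta = atan2(-12, 6.3) = -62.3005 degrees

r = 13.5532, theta = -62.3005 degrees


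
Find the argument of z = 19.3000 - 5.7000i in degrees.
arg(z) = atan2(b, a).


Re = 19.3, Im = -5.7
arg = atan2(-5.7, 19.3) = -16.4538 degrees

arg(z) = -16.4538 degrees


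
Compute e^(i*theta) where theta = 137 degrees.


cos(137°) = -0.7314
sin(137°) = 0.6820

e^(i*137°) = -0.7314 + 0.6820i


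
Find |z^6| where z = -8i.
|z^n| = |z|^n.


|z| = sqrt(0+64) = sqrt(64) = 8
|z^6| = |z|^6 = 8^6 = 262144

|z^6| = 262144


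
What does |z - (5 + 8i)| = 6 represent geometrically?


|z - z0| = r is a circle with center z0 and radius r.
Center = (5, 8), radius = 6

Circle with center (5, 8) and radius 6


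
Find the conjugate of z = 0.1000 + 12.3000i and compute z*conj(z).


z_bar = 0.1000 - 12.3000i
z*z_bar = 0.1^2 + 12.3^2 = 0.01 + 151.29 = 151.3

z_bar = 0.1000 - 12.3000i, z*z_bar = 151.3


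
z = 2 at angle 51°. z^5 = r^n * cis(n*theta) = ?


r^5 = 2^5 = 32
n*theta = 5*51° = 255° = 255° (mod 360)
a = 32*cos(255°) = -8.2822
b = 32*sin(255°) = -30.9096

32 cis(255°) = -8.2822 - 30.9096i
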